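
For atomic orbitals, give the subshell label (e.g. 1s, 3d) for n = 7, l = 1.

7p

l = 1 corresponds to the letter 'p', so the subshell is 7p.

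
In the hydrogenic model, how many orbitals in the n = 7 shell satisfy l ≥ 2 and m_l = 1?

Go through l = 0, …, 6 (the values permitted for n = 7).
The (l, m_l) pairs meeting l ≥ 2 and m_l = 1 give: l=2 → 1; l=3 → 1; l=4 → 1; l=5 → 1; l=6 → 1.
Total orbitals: 1 + 1 + 1 + 1 + 1 = 5.

5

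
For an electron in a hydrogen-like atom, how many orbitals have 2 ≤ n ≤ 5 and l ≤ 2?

31

Count contributing orbitals for each principal shell:
n=2 → 4; n=3 → 9; n=4 → 9; n=5 → 9.
Total orbitals: 4 + 9 + 9 + 9 = 31.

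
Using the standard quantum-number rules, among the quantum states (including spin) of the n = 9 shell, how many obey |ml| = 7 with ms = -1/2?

4

The (l, ml) pairs meeting |ml| = 7 give: l=7 → 2; l=8 → 2.
Orbitals: 2 + 2 = 4. With ms fixed to a single value there is one state per orbital, giving 4 states.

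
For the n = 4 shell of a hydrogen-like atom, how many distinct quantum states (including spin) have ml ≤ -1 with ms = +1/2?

6

Go through l = 0, …, 3 (the values permitted for n = 4).
The (l, ml) pairs meeting ml ≤ -1 give: l=1 → 1; l=2 → 2; l=3 → 3.
Orbitals: 1 + 2 + 3 = 6. With ms fixed to a single value there is one state per orbital, giving 6 states.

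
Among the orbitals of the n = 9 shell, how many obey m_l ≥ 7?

3

With n = 9 the allowed l are 0, 1, …, 8.
Contributions: l=7 → 1; l=8 → 2.
Total orbitals: 1 + 2 = 3.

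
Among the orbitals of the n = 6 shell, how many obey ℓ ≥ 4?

20

Per ℓ-value: ℓ=4 → 9; ℓ=5 → 11.
Total orbitals: 9 + 11 = 20.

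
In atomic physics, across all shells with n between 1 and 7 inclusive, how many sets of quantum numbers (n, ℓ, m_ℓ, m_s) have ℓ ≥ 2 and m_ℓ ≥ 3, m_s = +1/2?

20

Count contributing orbitals for each principal shell:
n=4 → 1; n=5 → 3; n=6 → 6; n=7 → 10.
Orbitals: 1 + 3 + 6 + 10 = 20. With m_s fixed to +1/2 there is one state per orbital, so 20 states.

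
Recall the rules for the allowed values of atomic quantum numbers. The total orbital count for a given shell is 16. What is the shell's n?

n = 4

n² = 16 ⇒ n = 4.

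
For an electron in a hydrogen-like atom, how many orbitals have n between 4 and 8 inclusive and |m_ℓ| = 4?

Treat each shell separately and count matching orbitals:
n=5 → 2; n=6 → 4; n=7 → 6; n=8 → 8.
Total orbitals: 2 + 4 + 6 + 8 = 20.

20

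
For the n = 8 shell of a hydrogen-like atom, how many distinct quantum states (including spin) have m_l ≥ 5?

12

The n = 8 shell has l = 0 through 7; check each.
The (l, m_l) pairs meeting m_l ≥ 5 give: l=5 → 1; l=6 → 2; l=7 → 3.
Orbitals: 1 + 2 + 3 = 6. Each orbital carries two spin states, so 6 × 2 = 12 states.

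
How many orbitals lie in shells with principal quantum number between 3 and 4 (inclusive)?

Shell n has n² orbitals: 3²=9 + 4²=16 = 25 orbitals.

25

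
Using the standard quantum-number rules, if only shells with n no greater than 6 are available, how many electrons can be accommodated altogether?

Total orbitals = 1² + 2² + 3² + 4² + 5² + 6² = 91. Doubling for spin gives 182 electrons.

182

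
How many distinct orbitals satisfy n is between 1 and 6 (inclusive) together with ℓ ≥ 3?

Treat each shell separately and count matching orbitals:
n=4 → 7; n=5 → 16; n=6 → 27.
Total orbitals: 7 + 16 + 27 = 50.

50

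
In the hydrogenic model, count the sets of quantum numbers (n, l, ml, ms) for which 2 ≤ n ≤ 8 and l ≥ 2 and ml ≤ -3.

Go shell by shell, enumerating (l, ml) with l ≥ 2 and ml ≤ -3:
n=4 → 1; n=5 → 3; n=6 → 6; n=7 → 10; n=8 → 15.
Orbitals: 1 + 3 + 6 + 10 + 15 = 35. Including both spin states (ms = ±1/2) gives 2 × 35 = 70 states.

70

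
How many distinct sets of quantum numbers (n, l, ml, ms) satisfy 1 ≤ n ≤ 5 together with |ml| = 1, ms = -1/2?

20

Go shell by shell, enumerating (l, ml) with |ml| = 1:
n=2 → 2; n=3 → 4; n=4 → 6; n=5 → 8.
Orbitals: 2 + 4 + 6 + 8 = 20. With ms fixed to -1/2 there is one state per orbital, so 20 states.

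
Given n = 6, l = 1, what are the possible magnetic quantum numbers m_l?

-1, 0, 1

m_l takes every integer from −l to +l. With l = 1 that gives the 3 values -1, 0, 1.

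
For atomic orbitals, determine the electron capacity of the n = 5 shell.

50

A shell holds 2n² electrons: 2 × 5² = 2 × 25 = 50.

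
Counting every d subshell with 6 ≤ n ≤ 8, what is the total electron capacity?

30

A d subshell (l = 2) exists for every n ≥ 3, so shells n = 6, 7, 8 each contribute one — 3 subshells.
Since each d subshell holds 2(2·2+1) = 10 electrons, the total is 3 × 10 = 30.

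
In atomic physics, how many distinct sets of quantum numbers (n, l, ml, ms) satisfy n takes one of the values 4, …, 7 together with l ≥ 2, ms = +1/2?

For each n in the range, tally the orbitals obeying l ≥ 2:
n=4 → 12; n=5 → 21; n=6 → 32; n=7 → 45.
Orbitals: 12 + 21 + 32 + 45 = 110. With ms fixed to +1/2 there is one state per orbital, so 110 states.

110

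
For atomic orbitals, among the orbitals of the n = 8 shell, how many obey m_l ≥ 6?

3

For n = 8, l ranges over 0 … 7.
Orbitals with m_l ≥ 6, by l: l=6 → 1; l=7 → 2.
Total orbitals: 1 + 2 = 3.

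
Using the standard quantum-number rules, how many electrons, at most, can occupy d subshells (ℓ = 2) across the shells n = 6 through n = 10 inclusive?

50

A d subshell (ℓ = 2) exists for every n ≥ 3, so shells n = 6, 7, 8, 9, 10 each contribute one — 5 subshells.
Since each d subshell holds 2(2·2+1) = 10 electrons, the total is 5 × 10 = 50.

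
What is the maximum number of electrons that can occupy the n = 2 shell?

8

A shell holds 2n² electrons: 2 × 2² = 2 × 4 = 8.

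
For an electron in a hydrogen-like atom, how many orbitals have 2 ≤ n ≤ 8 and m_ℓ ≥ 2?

Work shell by shell — for each n, count the (ℓ, m_ℓ) pairs that satisfy m_ℓ ≥ 2:
n=3 → 1; n=4 → 3; n=5 → 6; n=6 → 10; n=7 → 15; n=8 → 21.
Total orbitals: 1 + 3 + 6 + 10 + 15 + 21 = 56.

56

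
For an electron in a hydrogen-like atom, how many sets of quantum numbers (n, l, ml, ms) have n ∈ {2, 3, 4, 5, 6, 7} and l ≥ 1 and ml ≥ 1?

112

Go shell by shell, enumerating (l, ml) with l ≥ 1 and ml ≥ 1:
n=2 → 1; n=3 → 3; n=4 → 6; n=5 → 10; n=6 → 15; n=7 → 21.
Orbitals: 1 + 3 + 6 + 10 + 15 + 21 = 56. Including both spin states (ms = ±1/2) gives 2 × 56 = 112 states.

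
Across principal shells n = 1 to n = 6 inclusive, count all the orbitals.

Shell n has n² orbitals: 1²=1 + 2²=4 + 3²=9 + 4²=16 + 5²=25 + 6²=36 = 91 orbitals.

91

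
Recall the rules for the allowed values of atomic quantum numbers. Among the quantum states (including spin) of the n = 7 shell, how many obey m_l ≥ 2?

30

The n = 7 shell has l = 0 through 6; check each.
The (l, m_l) pairs meeting m_l ≥ 2 give: l=2 → 1; l=3 → 2; l=4 → 3; l=5 → 4; l=6 → 5.
Orbitals: 1 + 2 + 3 + 4 + 5 = 15. Each orbital carries two spin states, so 15 × 2 = 30 states.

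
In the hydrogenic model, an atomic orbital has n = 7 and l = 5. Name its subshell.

7h

l = 5 corresponds to the letter 'h', so the subshell is 7h.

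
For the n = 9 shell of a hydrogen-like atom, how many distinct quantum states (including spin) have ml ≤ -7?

6

For n = 9, l ranges over 0 … 8.
The (l, ml) pairs meeting ml ≤ -7 give: l=7 → 1; l=8 → 2.
Orbitals: 1 + 2 = 3. Each orbital carries two spin states, so 3 × 2 = 6 states.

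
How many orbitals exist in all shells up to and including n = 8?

204

Total orbitals = 1² + 2² + 3² + 4² + 5² + 6² + 7² + 8² = 204.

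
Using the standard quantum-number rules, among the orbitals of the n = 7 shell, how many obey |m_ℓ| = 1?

Contributions: ℓ=1 → 2; ℓ=2 → 2; ℓ=3 → 2; ℓ=4 → 2; ℓ=5 → 2; ℓ=6 → 2.
Total orbitals: 2 + 2 + 2 + 2 + 2 + 2 = 12.

12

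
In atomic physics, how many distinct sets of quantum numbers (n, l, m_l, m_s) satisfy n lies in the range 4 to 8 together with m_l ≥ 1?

Work shell by shell — for each n, count the (l, m_l) pairs that satisfy m_l ≥ 1:
n=4 → 6; n=5 → 10; n=6 → 15; n=7 → 21; n=8 → 28.
Orbitals: 6 + 10 + 15 + 21 + 28 = 80. Including both spin states (m_s = ±1/2) gives 2 × 80 = 160 states.

160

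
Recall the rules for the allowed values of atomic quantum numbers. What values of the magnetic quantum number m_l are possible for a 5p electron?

The 5p subshell has l = 1, and m_l takes every integer from −l to +l. With l = 1 that gives the 3 values -1, 0, 1.

-1, 0, 1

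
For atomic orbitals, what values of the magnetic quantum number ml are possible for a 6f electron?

The 6f subshell has l = 3, and ml takes every integer from −l to +l. With l = 3 that gives the 7 values -3, -2, -1, 0, 1, 2, 3.

-3, -2, -1, 0, 1, 2, 3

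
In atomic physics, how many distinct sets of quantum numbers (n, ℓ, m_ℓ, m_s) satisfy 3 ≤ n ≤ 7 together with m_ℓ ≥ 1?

Count contributing orbitals for each principal shell:
n=3 → 3; n=4 → 6; n=5 → 10; n=6 → 15; n=7 → 21.
Orbitals: 3 + 6 + 10 + 15 + 21 = 55. Including both spin states (m_s = ±1/2) gives 2 × 55 = 110 states.

110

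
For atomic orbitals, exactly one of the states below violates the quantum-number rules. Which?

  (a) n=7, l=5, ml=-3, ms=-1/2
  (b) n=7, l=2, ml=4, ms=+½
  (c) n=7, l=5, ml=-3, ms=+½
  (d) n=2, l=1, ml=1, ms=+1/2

(b)

(b) has |ml| = 4 > l = 2, violating −l ≤ ml ≤ l.
The remaining sets (a), (c), (d) satisfy all four rules.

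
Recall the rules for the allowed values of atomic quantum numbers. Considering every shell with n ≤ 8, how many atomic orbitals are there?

Total orbitals = 1² + 2² + 3² + 4² + 5² + 6² + 7² + 8² = 204.

204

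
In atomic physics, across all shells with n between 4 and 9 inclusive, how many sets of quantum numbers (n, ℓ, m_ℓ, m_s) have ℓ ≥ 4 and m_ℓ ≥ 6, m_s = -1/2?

10

Treat each shell separately and count matching orbitals:
n=7 → 1; n=8 → 3; n=9 → 6.
Orbitals: 1 + 3 + 6 = 10. With m_s fixed to -1/2 there is one state per orbital, so 10 states.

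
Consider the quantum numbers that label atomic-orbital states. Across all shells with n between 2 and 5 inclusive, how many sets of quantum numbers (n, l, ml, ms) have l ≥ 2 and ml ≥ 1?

Treat each shell separately and count matching orbitals:
n=3 → 2; n=4 → 5; n=5 → 9.
Orbitals: 2 + 5 + 9 = 16. Including both spin states (ms = ±1/2) gives 2 × 16 = 32 states.

32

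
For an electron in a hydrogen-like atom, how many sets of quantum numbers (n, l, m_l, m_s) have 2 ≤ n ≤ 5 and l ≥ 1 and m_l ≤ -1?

Treat each shell separately and count matching orbitals:
n=2 → 1; n=3 → 3; n=4 → 6; n=5 → 10.
Orbitals: 1 + 3 + 6 + 10 = 20. Including both spin states (m_s = ±1/2) gives 2 × 20 = 40 states.

40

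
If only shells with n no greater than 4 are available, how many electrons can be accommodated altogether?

Total orbitals = 1² + 2² + 3² + 4² = 30. Doubling for spin gives 60 electrons.

60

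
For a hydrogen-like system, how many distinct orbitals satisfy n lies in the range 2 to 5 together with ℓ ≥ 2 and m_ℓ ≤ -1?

For each n in the range, tally the orbitals obeying ℓ ≥ 2 and m_ℓ ≤ -1:
n=3 → 2; n=4 → 5; n=5 → 9.
Total orbitals: 2 + 5 + 9 = 16.

16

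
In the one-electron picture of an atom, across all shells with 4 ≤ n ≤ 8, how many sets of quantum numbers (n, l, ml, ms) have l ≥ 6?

82

Per-shell orbital counts meeting the constraint:
n=7 → 13; n=8 → 28.
Orbitals: 13 + 28 = 41. Including both spin states (ms = ±1/2) gives 2 × 41 = 82 states.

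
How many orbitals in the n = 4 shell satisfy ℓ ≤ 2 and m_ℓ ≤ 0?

For n = 4, ℓ ranges over 0 … 3.
Orbitals with ℓ ≤ 2 and m_ℓ ≤ 0, by ℓ: ℓ=0 → 1; ℓ=1 → 2; ℓ=2 → 3.
Total orbitals: 1 + 2 + 3 = 6.

6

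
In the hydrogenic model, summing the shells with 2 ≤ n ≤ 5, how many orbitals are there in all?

54

Shell n has n² orbitals: 2²=4 + 3²=9 + 4²=16 + 5²=25 = 54 orbitals.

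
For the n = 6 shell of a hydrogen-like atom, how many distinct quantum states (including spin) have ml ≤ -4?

With n = 6 the allowed l are 0, 1, …, 5.
Per l-value: l=4 → 1; l=5 → 2.
Orbitals: 1 + 2 = 3. Each orbital carries two spin states, so 3 × 2 = 6 states.

6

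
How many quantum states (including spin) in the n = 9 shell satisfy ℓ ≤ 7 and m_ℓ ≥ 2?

With n = 9 the allowed ℓ are 0, 1, …, 8.
The (ℓ, m_ℓ) pairs meeting ℓ ≤ 7 and m_ℓ ≥ 2 give: ℓ=2 → 1; ℓ=3 → 2; ℓ=4 → 3; ℓ=5 → 4; ℓ=6 → 5; ℓ=7 → 6.
Orbitals: 1 + 2 + 3 + 4 + 5 + 6 = 21. Each orbital carries two spin states, so 21 × 2 = 42 states.

42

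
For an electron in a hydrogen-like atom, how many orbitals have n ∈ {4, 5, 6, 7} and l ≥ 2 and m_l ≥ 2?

34

Per-shell orbital counts meeting the constraint:
n=4 → 3; n=5 → 6; n=6 → 10; n=7 → 15.
Total orbitals: 3 + 6 + 10 + 15 = 34.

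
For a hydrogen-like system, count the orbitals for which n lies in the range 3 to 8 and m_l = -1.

Work shell by shell — for each n, count the (l, m_l) pairs that satisfy m_l = -1:
n=3 → 2; n=4 → 3; n=5 → 4; n=6 → 5; n=7 → 6; n=8 → 7.
Total orbitals: 2 + 3 + 4 + 5 + 6 + 7 = 27.

27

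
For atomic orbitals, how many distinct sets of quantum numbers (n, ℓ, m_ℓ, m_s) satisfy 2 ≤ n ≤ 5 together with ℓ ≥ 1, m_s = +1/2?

50

Count contributing orbitals for each principal shell:
n=2 → 3; n=3 → 8; n=4 → 15; n=5 → 24.
Orbitals: 3 + 8 + 15 + 24 = 50. With m_s fixed to +1/2 there is one state per orbital, so 50 states.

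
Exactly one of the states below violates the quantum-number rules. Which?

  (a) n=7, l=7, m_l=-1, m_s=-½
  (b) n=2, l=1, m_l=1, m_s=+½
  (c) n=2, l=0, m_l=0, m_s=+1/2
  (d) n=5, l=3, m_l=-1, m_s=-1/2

(a) has l = 7 ≥ n = 7, violating 0 ≤ l ≤ n−1.
The remaining sets (b), (c), (d) satisfy all four rules.

(a)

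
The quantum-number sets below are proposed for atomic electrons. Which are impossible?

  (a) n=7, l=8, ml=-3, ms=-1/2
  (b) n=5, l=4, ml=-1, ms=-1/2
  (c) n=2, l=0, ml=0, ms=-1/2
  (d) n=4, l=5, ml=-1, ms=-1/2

(a) and (d)

(a) has l = 8 ≥ n = 7, violating 0 ≤ l ≤ n−1.
(d) has l = 5 ≥ n = 4, violating 0 ≤ l ≤ n−1.
The remaining sets (b), (c) satisfy all four rules.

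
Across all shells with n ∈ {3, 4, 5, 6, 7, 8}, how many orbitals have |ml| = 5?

12

Treat each shell separately and count matching orbitals:
n=6 → 2; n=7 → 4; n=8 → 6.
Total orbitals: 2 + 4 + 6 = 12.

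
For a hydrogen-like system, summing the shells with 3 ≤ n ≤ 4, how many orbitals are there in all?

25

Shell n has n² orbitals: 3²=9 + 4²=16 = 25 orbitals.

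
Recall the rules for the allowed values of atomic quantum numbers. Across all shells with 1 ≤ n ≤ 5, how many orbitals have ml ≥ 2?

10

Work shell by shell — for each n, count the (l, ml) pairs that satisfy ml ≥ 2:
n=3 → 1; n=4 → 3; n=5 → 6.
Total orbitals: 1 + 3 + 6 = 10.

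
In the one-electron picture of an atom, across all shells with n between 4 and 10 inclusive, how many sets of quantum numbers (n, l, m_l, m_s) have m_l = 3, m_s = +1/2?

28

Per-shell orbital counts meeting the constraint:
n=4 → 1; n=5 → 2; n=6 → 3; n=7 → 4; n=8 → 5; n=9 → 6; n=10 → 7.
Orbitals: 1 + 2 + 3 + 4 + 5 + 6 + 7 = 28. With m_s fixed to +1/2 there is one state per orbital, so 28 states.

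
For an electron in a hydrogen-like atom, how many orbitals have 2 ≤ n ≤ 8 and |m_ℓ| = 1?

Work shell by shell — for each n, count the (ℓ, m_ℓ) pairs that satisfy |m_ℓ| = 1:
n=2 → 2; n=3 → 4; n=4 → 6; n=5 → 8; n=6 → 10; n=7 → 12; n=8 → 14.
Total orbitals: 2 + 4 + 6 + 8 + 10 + 12 + 14 = 56.

56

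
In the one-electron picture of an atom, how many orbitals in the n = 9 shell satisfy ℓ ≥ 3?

Per ℓ-value: ℓ=3 → 7; ℓ=4 → 9; ℓ=5 → 11; ℓ=6 → 13; ℓ=7 → 15; ℓ=8 → 17.
Total orbitals: 7 + 9 + 11 + 13 + 15 + 17 = 72.

72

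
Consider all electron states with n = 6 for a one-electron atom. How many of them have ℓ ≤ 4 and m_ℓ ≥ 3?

6

Go through ℓ = 0, …, 5 (the values permitted for n = 6).
Per ℓ-value: ℓ=3 → 1; ℓ=4 → 2.
Orbitals: 1 + 2 = 3. Each orbital carries two spin states, so 3 × 2 = 6 states.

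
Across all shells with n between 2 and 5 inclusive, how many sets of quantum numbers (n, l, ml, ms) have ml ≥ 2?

20

For each n in the range, tally the orbitals obeying ml ≥ 2:
n=3 → 1; n=4 → 3; n=5 → 6.
Orbitals: 1 + 3 + 6 = 10. Including both spin states (ms = ±1/2) gives 2 × 10 = 20 states.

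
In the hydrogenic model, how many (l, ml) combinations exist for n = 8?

The n = 8 shell contains n² = 8² = 64 orbitals.

64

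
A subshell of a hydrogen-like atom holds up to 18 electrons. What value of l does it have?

2(2l+1) = 18 ⇒ 2l+1 = 9 ⇒ l = 4.

l = 4 (g)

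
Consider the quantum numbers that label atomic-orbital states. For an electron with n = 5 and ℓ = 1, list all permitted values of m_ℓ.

-1, 0, 1

m_ℓ takes every integer from −ℓ to +ℓ. With ℓ = 1 that gives the 3 values -1, 0, 1.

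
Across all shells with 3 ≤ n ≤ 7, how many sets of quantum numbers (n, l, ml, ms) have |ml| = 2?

60

Go shell by shell, enumerating (l, ml) with |ml| = 2:
n=3 → 2; n=4 → 4; n=5 → 6; n=6 → 8; n=7 → 10.
Orbitals: 2 + 4 + 6 + 8 + 10 = 30. Including both spin states (ms = ±1/2) gives 2 × 30 = 60 states.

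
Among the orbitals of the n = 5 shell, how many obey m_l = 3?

With n = 5 the allowed l are 0, 1, …, 4.
Contributions: l=3 → 1; l=4 → 1.
Total orbitals: 1 + 1 = 2.

2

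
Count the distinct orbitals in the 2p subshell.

3

A subshell has 2l+1 orbitals; with l = 1, that's 3.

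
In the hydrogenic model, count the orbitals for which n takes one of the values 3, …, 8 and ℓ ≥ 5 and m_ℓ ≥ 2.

For each n in the range, tally the orbitals obeying ℓ ≥ 5 and m_ℓ ≥ 2:
n=6 → 4; n=7 → 9; n=8 → 15.
Total orbitals: 4 + 9 + 15 = 28.

28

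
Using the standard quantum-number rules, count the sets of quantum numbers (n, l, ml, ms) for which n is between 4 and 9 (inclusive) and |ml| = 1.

132

Work shell by shell — for each n, count the (l, ml) pairs that satisfy |ml| = 1:
n=4 → 6; n=5 → 8; n=6 → 10; n=7 → 12; n=8 → 14; n=9 → 16.
Orbitals: 6 + 8 + 10 + 12 + 14 + 16 = 66. Including both spin states (ms = ±1/2) gives 2 × 66 = 132 states.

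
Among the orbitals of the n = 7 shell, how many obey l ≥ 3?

40

Orbitals with l ≥ 3, by l: l=3 → 7; l=4 → 9; l=5 → 11; l=6 → 13.
Total orbitals: 7 + 9 + 11 + 13 = 40.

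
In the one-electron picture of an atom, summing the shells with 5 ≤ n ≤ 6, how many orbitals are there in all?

Shell n has n² orbitals: 5²=25 + 6²=36 = 61 orbitals.

61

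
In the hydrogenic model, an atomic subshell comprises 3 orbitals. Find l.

l = 1

2l+1 = 3 gives l = 1.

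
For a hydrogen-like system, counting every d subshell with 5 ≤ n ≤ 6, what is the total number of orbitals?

A d subshell (l = 2) exists for every n ≥ 3, so shells n = 5, 6 each contribute one — 2 subshells.
Since each d subshell has 2·2+1 = 5 orbitals, the total is 2 × 5 = 10.

10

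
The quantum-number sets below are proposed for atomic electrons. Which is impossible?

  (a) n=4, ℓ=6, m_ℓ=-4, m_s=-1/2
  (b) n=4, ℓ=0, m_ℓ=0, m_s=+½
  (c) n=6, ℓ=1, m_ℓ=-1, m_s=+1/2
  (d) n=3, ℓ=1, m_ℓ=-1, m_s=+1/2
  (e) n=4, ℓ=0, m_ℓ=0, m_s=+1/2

(a) has ℓ = 6 ≥ n = 4, violating 0 ≤ ℓ ≤ n−1.
The remaining sets (b), (c), (d), (e) satisfy all four rules.

(a)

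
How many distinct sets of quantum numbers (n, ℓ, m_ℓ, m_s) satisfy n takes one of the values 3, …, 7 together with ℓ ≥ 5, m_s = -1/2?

35

Work shell by shell — for each n, count the (ℓ, m_ℓ) pairs that satisfy ℓ ≥ 5:
n=6 → 11; n=7 → 24.
Orbitals: 11 + 24 = 35. With m_s fixed to -1/2 there is one state per orbital, so 35 states.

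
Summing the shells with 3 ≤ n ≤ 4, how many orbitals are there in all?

25

Shell n has n² orbitals: 3²=9 + 4²=16 = 25 orbitals.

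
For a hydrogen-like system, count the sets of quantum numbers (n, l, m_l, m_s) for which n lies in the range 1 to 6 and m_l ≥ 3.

Per-shell orbital counts meeting the constraint:
n=4 → 1; n=5 → 3; n=6 → 6.
Orbitals: 1 + 3 + 6 = 10. Including both spin states (m_s = ±1/2) gives 2 × 10 = 20 states.

20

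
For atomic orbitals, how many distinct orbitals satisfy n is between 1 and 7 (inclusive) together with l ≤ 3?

Treat each shell separately and count matching orbitals:
n=1 → 1; n=2 → 4; n=3 → 9; n=4 → 16; n=5 → 16; n=6 → 16; n=7 → 16.
Total orbitals: 1 + 4 + 9 + 16 + 16 + 16 + 16 = 78.

78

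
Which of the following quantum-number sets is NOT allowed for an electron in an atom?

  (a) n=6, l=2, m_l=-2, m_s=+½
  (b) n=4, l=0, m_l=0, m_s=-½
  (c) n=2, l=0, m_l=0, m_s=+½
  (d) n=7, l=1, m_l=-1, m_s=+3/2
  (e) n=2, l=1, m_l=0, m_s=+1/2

(d)

(d) has m_s = +3/2, but an electron's spin must be ±1/2.
The remaining sets (a), (b), (c), (e) satisfy all four rules.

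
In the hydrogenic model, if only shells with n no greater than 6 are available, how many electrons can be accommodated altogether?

Total orbitals = 1² + 2² + 3² + 4² + 5² + 6² = 91. Doubling for spin gives 182 electrons.

182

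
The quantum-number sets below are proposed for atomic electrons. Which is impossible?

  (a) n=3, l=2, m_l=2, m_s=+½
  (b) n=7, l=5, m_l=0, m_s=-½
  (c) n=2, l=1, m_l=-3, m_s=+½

(c)

(c) has |m_l| = 3 > l = 1, violating −l ≤ m_l ≤ l.
The remaining sets (a), (b) satisfy all four rules.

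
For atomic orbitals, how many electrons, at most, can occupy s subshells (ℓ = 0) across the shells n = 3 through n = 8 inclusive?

An s subshell (ℓ = 0) exists for every n ≥ 1, so shells n = 3, 4, 5, 6, 7, 8 each contribute one — 6 subshells.
Since each s subshell holds 2(2·0+1) = 2 electrons, the total is 6 × 2 = 12.

12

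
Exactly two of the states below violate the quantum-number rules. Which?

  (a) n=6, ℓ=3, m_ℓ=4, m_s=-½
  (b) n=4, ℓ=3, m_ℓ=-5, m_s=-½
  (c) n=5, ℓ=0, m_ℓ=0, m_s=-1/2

(a) and (b)

(a) has |m_ℓ| = 4 > ℓ = 3, violating −ℓ ≤ m_ℓ ≤ ℓ.
(b) has |m_ℓ| = 5 > ℓ = 3, violating −ℓ ≤ m_ℓ ≤ ℓ.
The remaining set (c) satisfies all four rules.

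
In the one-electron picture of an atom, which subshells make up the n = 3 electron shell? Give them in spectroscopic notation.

3s, 3p, 3d

For n = 3, ℓ runs from 0 to 2. In spectroscopic notation ℓ = 0,1,2,… ↔ s,p,d,f,g,h,i, so the subshells are 3s, 3p, 3d.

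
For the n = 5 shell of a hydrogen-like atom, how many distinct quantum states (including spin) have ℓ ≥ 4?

18

The n = 5 shell has ℓ = 0 through 4; check each.
Per ℓ-value: ℓ=4 → 9.
Orbitals: 9. Each orbital carries two spin states, so 9 × 2 = 18 states.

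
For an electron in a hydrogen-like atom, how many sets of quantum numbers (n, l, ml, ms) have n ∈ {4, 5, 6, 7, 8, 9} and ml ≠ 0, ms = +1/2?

Go shell by shell, enumerating (l, ml) with ml ≠ 0:
n=4 → 12; n=5 → 20; n=6 → 30; n=7 → 42; n=8 → 56; n=9 → 72.
Orbitals: 12 + 20 + 30 + 42 + 56 + 72 = 232. With ms fixed to +1/2 there is one state per orbital, so 232 states.

232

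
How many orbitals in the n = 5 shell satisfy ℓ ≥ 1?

24

The n = 5 shell has ℓ = 0 through 4; check each.
Per ℓ-value: ℓ=1 → 3; ℓ=2 → 5; ℓ=3 → 7; ℓ=4 → 9.
Total orbitals: 3 + 5 + 7 + 9 = 24.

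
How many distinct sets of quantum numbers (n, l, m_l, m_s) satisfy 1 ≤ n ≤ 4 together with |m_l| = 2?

12

For each n in the range, tally the orbitals obeying |m_l| = 2:
n=3 → 2; n=4 → 4.
Orbitals: 2 + 4 = 6. Including both spin states (m_s = ±1/2) gives 2 × 6 = 12 states.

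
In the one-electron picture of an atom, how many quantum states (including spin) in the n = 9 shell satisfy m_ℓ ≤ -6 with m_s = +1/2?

For n = 9, ℓ ranges over 0 … 8.
Contributions: ℓ=6 → 1; ℓ=7 → 2; ℓ=8 → 3.
Orbitals: 1 + 2 + 3 = 6. With m_s fixed to a single value there is one state per orbital, giving 6 states.

6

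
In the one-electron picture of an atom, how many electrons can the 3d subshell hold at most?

A subshell with l = 2 has 2l+1 = 5 orbitals, each holding 2 electrons (spin ±1/2), so 5 × 2 = 10.

10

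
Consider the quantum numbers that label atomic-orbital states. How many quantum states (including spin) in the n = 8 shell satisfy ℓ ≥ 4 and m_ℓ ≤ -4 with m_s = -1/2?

Orbitals with ℓ ≥ 4 and m_ℓ ≤ -4, by ℓ: ℓ=4 → 1; ℓ=5 → 2; ℓ=6 → 3; ℓ=7 → 4.
Orbitals: 1 + 2 + 3 + 4 = 10. With m_s fixed to a single value there is one state per orbital, giving 10 states.

10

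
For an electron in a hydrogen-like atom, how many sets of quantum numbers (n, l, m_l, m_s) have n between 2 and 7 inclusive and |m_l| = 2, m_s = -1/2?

Treat each shell separately and count matching orbitals:
n=3 → 2; n=4 → 4; n=5 → 6; n=6 → 8; n=7 → 10.
Orbitals: 2 + 4 + 6 + 8 + 10 = 30. With m_s fixed to -1/2 there is one state per orbital, so 30 states.

30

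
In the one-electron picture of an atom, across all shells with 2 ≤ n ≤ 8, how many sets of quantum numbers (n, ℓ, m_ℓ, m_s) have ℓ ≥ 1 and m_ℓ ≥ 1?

Count contributing orbitals for each principal shell:
n=2 → 1; n=3 → 3; n=4 → 6; n=5 → 10; n=6 → 15; n=7 → 21; n=8 → 28.
Orbitals: 1 + 3 + 6 + 10 + 15 + 21 + 28 = 84. Including both spin states (m_s = ±1/2) gives 2 × 84 = 168 states.

168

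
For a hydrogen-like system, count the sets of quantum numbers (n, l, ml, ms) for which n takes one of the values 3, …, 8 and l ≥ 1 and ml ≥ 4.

For each n in the range, tally the orbitals obeying l ≥ 1 and ml ≥ 4:
n=5 → 1; n=6 → 3; n=7 → 6; n=8 → 10.
Orbitals: 1 + 3 + 6 + 10 = 20. Including both spin states (ms = ±1/2) gives 2 × 20 = 40 states.

40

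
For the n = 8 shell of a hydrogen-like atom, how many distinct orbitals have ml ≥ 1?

28

Go through l = 0, …, 7 (the values permitted for n = 8).
Per l-value: l=1 → 1; l=2 → 2; l=3 → 3; l=4 → 4; l=5 → 5; l=6 → 6; l=7 → 7.
Total orbitals: 1 + 2 + 3 + 4 + 5 + 6 + 7 = 28.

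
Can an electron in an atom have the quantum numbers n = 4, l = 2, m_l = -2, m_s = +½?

n = 4 is a positive integer. l = 2 satisfies 0 ≤ l ≤ n−1 = 3. m_l = -2 lies in the range −l … +l (here −2 … 2). m_s = +1/2 is one of ±1/2.
All four constraints are satisfied.

Yes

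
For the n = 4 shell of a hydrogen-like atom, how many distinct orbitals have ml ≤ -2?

The n = 4 shell has l = 0 through 3; check each.
The (l, ml) pairs meeting ml ≤ -2 give: l=2 → 1; l=3 → 2.
Total orbitals: 1 + 2 = 3.

3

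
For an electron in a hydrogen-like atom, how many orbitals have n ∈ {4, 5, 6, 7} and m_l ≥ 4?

Go shell by shell, enumerating (l, m_l) with m_l ≥ 4:
n=5 → 1; n=6 → 3; n=7 → 6.
Total orbitals: 1 + 3 + 6 = 10.

10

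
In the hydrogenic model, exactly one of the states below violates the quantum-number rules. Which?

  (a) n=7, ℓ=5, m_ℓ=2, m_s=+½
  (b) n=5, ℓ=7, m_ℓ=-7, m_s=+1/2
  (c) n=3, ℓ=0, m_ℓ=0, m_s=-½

(b) has ℓ = 7 ≥ n = 5, violating 0 ≤ ℓ ≤ n−1.
The remaining sets (a), (c) satisfy all four rules.

(b)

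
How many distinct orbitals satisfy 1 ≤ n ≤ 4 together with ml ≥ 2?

Go shell by shell, enumerating (l, ml) with ml ≥ 2:
n=3 → 1; n=4 → 3.
Total orbitals: 1 + 3 = 4.

4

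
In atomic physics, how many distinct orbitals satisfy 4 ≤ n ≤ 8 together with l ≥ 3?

Go shell by shell, enumerating (l, ml) with l ≥ 3:
n=4 → 7; n=5 → 16; n=6 → 27; n=7 → 40; n=8 → 55.
Total orbitals: 7 + 16 + 27 + 40 + 55 = 145.

145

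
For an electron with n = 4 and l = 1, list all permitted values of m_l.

m_l takes every integer from −l to +l. With l = 1 that gives the 3 values -1, 0, 1.

-1, 0, 1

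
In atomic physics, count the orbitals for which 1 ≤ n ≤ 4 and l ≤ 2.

23

Go shell by shell, enumerating (l, m_l) with l ≤ 2:
n=1 → 1; n=2 → 4; n=3 → 9; n=4 → 9.
Total orbitals: 1 + 4 + 9 + 9 = 23.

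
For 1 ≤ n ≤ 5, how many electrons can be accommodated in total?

110

Total orbitals = 1² + 2² + 3² + 4² + 5² = 55. Doubling for spin gives 110 electrons.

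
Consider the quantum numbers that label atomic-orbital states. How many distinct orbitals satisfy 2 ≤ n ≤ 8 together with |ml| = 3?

Treat each shell separately and count matching orbitals:
n=4 → 2; n=5 → 4; n=6 → 6; n=7 → 8; n=8 → 10.
Total orbitals: 2 + 4 + 6 + 8 + 10 = 30.

30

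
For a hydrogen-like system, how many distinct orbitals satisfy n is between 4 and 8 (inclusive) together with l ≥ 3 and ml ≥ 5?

10

Work shell by shell — for each n, count the (l, ml) pairs that satisfy l ≥ 3 and ml ≥ 5:
n=6 → 1; n=7 → 3; n=8 → 6.
Total orbitals: 1 + 3 + 6 = 10.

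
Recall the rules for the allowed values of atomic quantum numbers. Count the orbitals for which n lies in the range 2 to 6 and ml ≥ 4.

4

Per-shell orbital counts meeting the constraint:
n=5 → 1; n=6 → 3.
Total orbitals: 1 + 3 = 4.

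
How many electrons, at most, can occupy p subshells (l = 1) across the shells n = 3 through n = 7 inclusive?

A p subshell (l = 1) exists for every n ≥ 2, so shells n = 3, 4, 5, 6, 7 each contribute one — 5 subshells.
Since each p subshell holds 2(2·1+1) = 6 electrons, the total is 5 × 6 = 30.

30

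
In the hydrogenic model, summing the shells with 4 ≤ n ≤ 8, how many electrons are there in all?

Shell n has n² orbitals: 4²=16 + 5²=25 + 6²=36 + 7²=49 + 8²=64 = 190 orbitals.
Two spin states per orbital: 2 × 190 = 380 electrons.

380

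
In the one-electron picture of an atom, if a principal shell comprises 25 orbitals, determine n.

n = 5

n² = 25 ⇒ n = 5.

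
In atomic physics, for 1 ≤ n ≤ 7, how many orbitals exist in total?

Total orbitals = 1² + 2² + 3² + 4² + 5² + 6² + 7² = 140.

140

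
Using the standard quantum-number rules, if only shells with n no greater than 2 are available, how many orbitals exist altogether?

5

Total orbitals = 1² + 2² = 5.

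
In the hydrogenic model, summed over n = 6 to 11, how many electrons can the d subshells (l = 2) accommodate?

A d subshell (l = 2) exists for every n ≥ 3, so shells n = 6, 7, 8, 9, 10, 11 each contribute one — 6 subshells.
Since each d subshell holds 2(2·2+1) = 10 electrons, the total is 6 × 10 = 60.

60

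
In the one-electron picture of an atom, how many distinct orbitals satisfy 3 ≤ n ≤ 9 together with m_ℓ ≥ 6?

Per-shell orbital counts meeting the constraint:
n=7 → 1; n=8 → 3; n=9 → 6.
Total orbitals: 1 + 3 + 6 = 10.

10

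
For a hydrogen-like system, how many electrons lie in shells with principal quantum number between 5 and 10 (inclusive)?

Shell n has n² orbitals: 5²=25 + 6²=36 + 7²=49 + 8²=64 + 9²=81 + 10²=100 = 355 orbitals.
Two spin states per orbital: 2 × 355 = 710 electrons.

710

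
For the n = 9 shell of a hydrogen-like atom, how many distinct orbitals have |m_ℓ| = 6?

6

The n = 9 shell has ℓ = 0 through 8; check each.
Contributions: ℓ=6 → 2; ℓ=7 → 2; ℓ=8 → 2.
Total orbitals: 2 + 2 + 2 = 6.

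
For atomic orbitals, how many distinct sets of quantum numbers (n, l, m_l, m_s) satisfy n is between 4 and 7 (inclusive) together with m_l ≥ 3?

40

Go shell by shell, enumerating (l, m_l) with m_l ≥ 3:
n=4 → 1; n=5 → 3; n=6 → 6; n=7 → 10.
Orbitals: 1 + 3 + 6 + 10 = 20. Including both spin states (m_s = ±1/2) gives 2 × 20 = 40 states.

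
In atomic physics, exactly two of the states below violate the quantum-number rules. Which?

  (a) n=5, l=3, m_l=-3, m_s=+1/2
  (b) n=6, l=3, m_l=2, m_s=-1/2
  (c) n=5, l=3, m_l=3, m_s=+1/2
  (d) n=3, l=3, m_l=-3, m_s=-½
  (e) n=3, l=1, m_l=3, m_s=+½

(d) has l = 3 ≥ n = 3, violating 0 ≤ l ≤ n−1.
(e) has |m_l| = 3 > l = 1, violating −l ≤ m_l ≤ l.
The remaining sets (a), (b), (c) satisfy all four rules.

(d) and (e)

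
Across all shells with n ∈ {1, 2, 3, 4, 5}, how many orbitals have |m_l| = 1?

20

Count contributing orbitals for each principal shell:
n=2 → 2; n=3 → 4; n=4 → 6; n=5 → 8.
Total orbitals: 2 + 4 + 6 + 8 = 20.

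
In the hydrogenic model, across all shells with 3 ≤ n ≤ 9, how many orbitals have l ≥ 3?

Treat each shell separately and count matching orbitals:
n=4 → 7; n=5 → 16; n=6 → 27; n=7 → 40; n=8 → 55; n=9 → 72.
Total orbitals: 7 + 16 + 27 + 40 + 55 + 72 = 217.

217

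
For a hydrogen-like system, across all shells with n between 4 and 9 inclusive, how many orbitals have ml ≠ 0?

232

Go shell by shell, enumerating (l, ml) with ml ≠ 0:
n=4 → 12; n=5 → 20; n=6 → 30; n=7 → 42; n=8 → 56; n=9 → 72.
Total orbitals: 12 + 20 + 30 + 42 + 56 + 72 = 232.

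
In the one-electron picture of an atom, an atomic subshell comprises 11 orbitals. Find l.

2l+1 = 11 gives l = 5.

l = 5 (h)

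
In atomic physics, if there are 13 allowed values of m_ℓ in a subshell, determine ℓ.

ℓ = 6 (i)

m_ℓ ranges over 2ℓ+1 integers, so 2ℓ+1 = 13 ⇒ ℓ = 6.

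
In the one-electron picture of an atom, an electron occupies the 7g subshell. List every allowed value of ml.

-4, -3, -2, -1, 0, 1, 2, 3, 4

The 7g subshell has l = 4, and ml takes every integer from −l to +l. With l = 4 that gives the 9 values -4, -3, -2, -1, 0, 1, 2, 3, 4.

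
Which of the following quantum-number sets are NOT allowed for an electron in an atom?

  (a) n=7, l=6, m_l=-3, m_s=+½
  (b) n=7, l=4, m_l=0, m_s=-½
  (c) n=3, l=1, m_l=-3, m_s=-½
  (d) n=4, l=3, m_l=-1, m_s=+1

(c) has |m_l| = 3 > l = 1, violating −l ≤ m_l ≤ l.
(d) has m_s = +1, but an electron's spin must be ±1/2.
The remaining sets (a), (b) satisfy all four rules.

(c) and (d)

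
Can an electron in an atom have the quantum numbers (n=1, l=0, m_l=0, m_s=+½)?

Allowed

n = 1 is a positive integer. l = 0 satisfies 0 ≤ l ≤ n−1 = 0. m_l = 0 lies in the range −l … +l (here 0). m_s = +1/2 is one of ±1/2.
All four constraints are satisfied.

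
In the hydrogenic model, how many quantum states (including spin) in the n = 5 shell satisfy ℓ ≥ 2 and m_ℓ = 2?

6

With n = 5 the allowed ℓ are 0, 1, …, 4.
Per ℓ-value: ℓ=2 → 1; ℓ=3 → 1; ℓ=4 → 1.
Orbitals: 1 + 1 + 1 = 3. Each orbital carries two spin states, so 3 × 2 = 6 states.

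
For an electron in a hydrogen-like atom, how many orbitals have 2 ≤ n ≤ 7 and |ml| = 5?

6

Per-shell orbital counts meeting the constraint:
n=6 → 2; n=7 → 4.
Total orbitals: 2 + 4 = 6.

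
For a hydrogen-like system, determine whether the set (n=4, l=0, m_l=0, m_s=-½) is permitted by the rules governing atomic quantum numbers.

Allowed

n = 4 is a positive integer. l = 0 satisfies 0 ≤ l ≤ n−1 = 3. m_l = 0 lies in the range −l … +l (here 0). m_s = -1/2 is one of ±1/2.
All four constraints are satisfied.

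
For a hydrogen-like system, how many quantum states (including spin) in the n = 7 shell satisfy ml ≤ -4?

With n = 7 the allowed l are 0, 1, …, 6.
Per l-value: l=4 → 1; l=5 → 2; l=6 → 3.
Orbitals: 1 + 2 + 3 = 6. Each orbital carries two spin states, so 6 × 2 = 12 states.

12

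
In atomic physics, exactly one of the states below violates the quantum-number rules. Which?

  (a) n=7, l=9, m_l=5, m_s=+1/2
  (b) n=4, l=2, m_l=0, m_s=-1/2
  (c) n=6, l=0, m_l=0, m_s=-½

(a) has l = 9 ≥ n = 7, violating 0 ≤ l ≤ n−1.
The remaining sets (b), (c) satisfy all four rules.

(a)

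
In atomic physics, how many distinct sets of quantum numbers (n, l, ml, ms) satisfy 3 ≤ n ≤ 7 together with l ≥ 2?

Per-shell orbital counts meeting the constraint:
n=3 → 5; n=4 → 12; n=5 → 21; n=6 → 32; n=7 → 45.
Orbitals: 5 + 12 + 21 + 32 + 45 = 115. Including both spin states (ms = ±1/2) gives 2 × 115 = 230 states.

230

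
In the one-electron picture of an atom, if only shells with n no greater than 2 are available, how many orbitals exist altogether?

Total orbitals = 1² + 2² = 5.

5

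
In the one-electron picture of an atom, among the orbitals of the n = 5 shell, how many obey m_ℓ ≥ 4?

For n = 5, ℓ ranges over 0 … 4.
The (ℓ, m_ℓ) pairs meeting m_ℓ ≥ 4 give: ℓ=4 → 1.
Total orbitals: 1.

1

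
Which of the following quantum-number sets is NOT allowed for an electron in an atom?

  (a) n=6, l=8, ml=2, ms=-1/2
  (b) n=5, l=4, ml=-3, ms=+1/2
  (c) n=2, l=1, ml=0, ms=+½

(a)

(a) has l = 8 ≥ n = 6, violating 0 ≤ l ≤ n−1.
The remaining sets (b), (c) satisfy all four rules.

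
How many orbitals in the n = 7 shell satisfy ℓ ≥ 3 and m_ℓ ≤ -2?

Contributions: ℓ=3 → 2; ℓ=4 → 3; ℓ=5 → 4; ℓ=6 → 5.
Total orbitals: 2 + 3 + 4 + 5 = 14.

14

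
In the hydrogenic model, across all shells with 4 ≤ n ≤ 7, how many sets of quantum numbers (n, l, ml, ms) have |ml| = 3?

40

Go shell by shell, enumerating (l, ml) with |ml| = 3:
n=4 → 2; n=5 → 4; n=6 → 6; n=7 → 8.
Orbitals: 2 + 4 + 6 + 8 = 20. Including both spin states (ms = ±1/2) gives 2 × 20 = 40 states.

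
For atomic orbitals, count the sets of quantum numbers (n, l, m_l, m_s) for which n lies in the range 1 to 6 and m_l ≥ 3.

20

For each n in the range, tally the orbitals obeying m_l ≥ 3:
n=4 → 1; n=5 → 3; n=6 → 6.
Orbitals: 1 + 3 + 6 = 10. Including both spin states (m_s = ±1/2) gives 2 × 10 = 20 states.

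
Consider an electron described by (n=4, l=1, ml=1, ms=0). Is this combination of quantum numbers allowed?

The spin quantum number for an electron can only be ms = +1/2 or −1/2; ms = 0 is not one of those.

Not allowed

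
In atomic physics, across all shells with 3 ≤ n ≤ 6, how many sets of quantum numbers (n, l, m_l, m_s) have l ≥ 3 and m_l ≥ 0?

56

Per-shell orbital counts meeting the constraint:
n=4 → 4; n=5 → 9; n=6 → 15.
Orbitals: 4 + 9 + 15 = 28. Including both spin states (m_s = ±1/2) gives 2 × 28 = 56 states.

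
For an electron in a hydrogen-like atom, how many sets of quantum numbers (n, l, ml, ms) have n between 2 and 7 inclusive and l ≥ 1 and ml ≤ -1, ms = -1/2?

56

For each n in the range, tally the orbitals obeying l ≥ 1 and ml ≤ -1:
n=2 → 1; n=3 → 3; n=4 → 6; n=5 → 10; n=6 → 15; n=7 → 21.
Orbitals: 1 + 3 + 6 + 10 + 15 + 21 = 56. With ms fixed to -1/2 there is one state per orbital, so 56 states.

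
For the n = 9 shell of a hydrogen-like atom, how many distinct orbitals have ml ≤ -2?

Orbitals with ml ≤ -2, by l: l=2 → 1; l=3 → 2; l=4 → 3; l=5 → 4; l=6 → 5; l=7 → 6; l=8 → 7.
Total orbitals: 1 + 2 + 3 + 4 + 5 + 6 + 7 = 28.

28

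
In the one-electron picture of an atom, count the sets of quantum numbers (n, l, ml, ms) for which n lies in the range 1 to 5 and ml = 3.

Go shell by shell, enumerating (l, ml) with ml = 3:
n=4 → 1; n=5 → 2.
Orbitals: 1 + 2 = 3. Including both spin states (ms = ±1/2) gives 2 × 3 = 6 states.

6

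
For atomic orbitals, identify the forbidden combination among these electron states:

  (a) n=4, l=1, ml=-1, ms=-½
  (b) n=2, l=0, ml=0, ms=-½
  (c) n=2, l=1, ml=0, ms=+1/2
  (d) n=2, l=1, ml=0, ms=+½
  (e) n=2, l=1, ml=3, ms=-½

(e)

(e) has |ml| = 3 > l = 1, violating −l ≤ ml ≤ l.
The remaining sets (a), (b), (c), (d) satisfy all four rules.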